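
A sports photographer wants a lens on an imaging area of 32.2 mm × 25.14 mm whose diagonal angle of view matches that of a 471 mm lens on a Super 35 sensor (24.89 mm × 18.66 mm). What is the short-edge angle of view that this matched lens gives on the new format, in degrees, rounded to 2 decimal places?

2.33°

Sensor diagonal = √(24.89² + 18.66²) = √967.7077 ≈ 31.1080 mm.
Sensor diagonal = √(32.2² + 25.14²) = √1668.8596 ≈ 40.8517 mm.
Equal diagonal AOV ⇒ f₂ = f₁ · 40.8517/31.1080 = 471 × 1.31322 ≈ 618.5271 mm.
Short-edge AOV on the new format = 2·arctan(25.14 / (2 × 618.5271)) = 2·arctan(0.02032) ≈ 2.3285°.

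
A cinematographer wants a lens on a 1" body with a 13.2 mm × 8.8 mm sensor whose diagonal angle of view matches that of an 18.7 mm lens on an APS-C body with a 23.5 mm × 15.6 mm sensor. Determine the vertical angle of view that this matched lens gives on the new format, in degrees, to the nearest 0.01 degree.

Sensor diagonal = √(23.5² + 15.6²) = √795.6100 ≈ 28.2066 mm.
Sensor diagonal = √(13.2² + 8.8²) = √251.6800 ≈ 15.8644 mm.
Equal diagonal AOV ⇒ f₂ = f₁ · 15.8644/28.2066 = 18.7 × 0.56244 ≈ 10.5176 mm.
Vertical AOV on the new format = 2·arctan(8.8 / (2 × 10.5176)) = 2·arctan(0.41835) ≈ 45.4037°.

45.40°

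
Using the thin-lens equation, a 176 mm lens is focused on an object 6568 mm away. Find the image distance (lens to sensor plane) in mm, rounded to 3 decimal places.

1/dᵢ = 1/f − 1/dₒ = 1/176 − 1/6568 = 0.0055296 mm⁻¹.
dᵢ = 1/0.0055296 ≈ 180.8461 mm.

180.846 mm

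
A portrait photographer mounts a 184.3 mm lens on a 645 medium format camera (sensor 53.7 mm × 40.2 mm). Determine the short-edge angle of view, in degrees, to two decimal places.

12.45°

Angle of view α = 2·arctan(h/2f) with h = 40.2 mm and f = 184.3 mm.
h/2f = 0.10906; arctan(0.10906) ≈ 6.2242°, so α ≈ 12.4483°.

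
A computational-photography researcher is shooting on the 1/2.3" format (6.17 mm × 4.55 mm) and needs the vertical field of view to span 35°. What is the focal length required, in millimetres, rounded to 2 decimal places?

From α = 2·arctan(h/2f) we get f = h / (2·tan(α/2)).
With h = 4.55 mm and α/2 = 17.5°, tan(α/2) ≈ 0.31530, so f ≈ 4.55 / 0.63060 ≈ 7.2154 mm.

7.22 mm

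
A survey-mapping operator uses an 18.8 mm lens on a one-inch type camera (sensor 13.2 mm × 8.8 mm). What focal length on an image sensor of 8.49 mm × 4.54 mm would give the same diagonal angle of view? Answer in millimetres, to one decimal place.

Sensor diagonal = √(13.2² + 8.8²) = √251.6800 ≈ 15.8644 mm.
Sensor diagonal = √(8.49² + 4.54²) = √92.6917 ≈ 9.6277 mm.
Equal angle of view means equal diagonal/f ratio, so f₂ = f₁ · (diagonal₂/diagonal₁) = 18.8 × 9.6277/15.8644.
f₂ = 18.8 × 0.60687 ≈ 11.409 mm.

11.4 mm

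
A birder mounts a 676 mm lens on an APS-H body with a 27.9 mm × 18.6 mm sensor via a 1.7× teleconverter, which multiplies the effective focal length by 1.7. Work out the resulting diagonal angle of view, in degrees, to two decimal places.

1.67°

Effective focal length f = 676 × 1.7 = 1149.2 mm.
Sensor diagonal = √(27.9² + 18.6²) = √1124.3700 ≈ 33.5316 mm.
α = 2·arctan(33.532 / (2 × 1149.2)) = 2·arctan(0.01459) ≈ 1.6717°.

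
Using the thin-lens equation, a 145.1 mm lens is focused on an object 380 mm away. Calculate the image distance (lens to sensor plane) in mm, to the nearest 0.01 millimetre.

234.73 mm

1/dᵢ = 1/f − 1/dₒ = 1/145.1 − 1/380 = 0.0042602 mm⁻¹.
dᵢ = 1/0.0042602 ≈ 234.7297 mm.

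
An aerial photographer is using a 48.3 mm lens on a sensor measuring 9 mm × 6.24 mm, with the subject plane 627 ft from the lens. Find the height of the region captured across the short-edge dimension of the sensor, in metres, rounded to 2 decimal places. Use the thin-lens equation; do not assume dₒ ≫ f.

dₒ: 627 ft × 304.8 mm/ft = 191109.59 mm.
Similar triangles through the lens centre give W/dₒ = h/dᵢ; with 1/f = 1/dₒ + 1/dᵢ this gives W = h·(dₒ − f)/f.
W = 6.24 mm × (191110 − 48.3) / 48.3 = 6.24 × 3955.7204 ≈ 24683.695 mm = 24.6837 m.

24.68 m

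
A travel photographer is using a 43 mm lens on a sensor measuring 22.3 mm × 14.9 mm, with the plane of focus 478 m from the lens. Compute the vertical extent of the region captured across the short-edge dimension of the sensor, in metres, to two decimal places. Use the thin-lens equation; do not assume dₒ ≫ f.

dₒ: 478 m = 478000 mm.
Similar triangles through the lens centre give W/dₒ = h/dᵢ; with 1/f = 1/dₒ + 1/dᵢ this gives W = h·(dₒ − f)/f.
W = 14.9 mm × (478000 − 43) / 43 = 14.9 × 11115.2791 ≈ 165617.658 mm = 165.618 m.

165.62 m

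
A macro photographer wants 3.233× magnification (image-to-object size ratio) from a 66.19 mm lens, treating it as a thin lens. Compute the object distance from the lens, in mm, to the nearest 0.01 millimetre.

With m = dᵢ/dₒ and 1/f = 1/dₒ + 1/dᵢ, substituting dᵢ = m·dₒ gives 1/f = (1 + 1/m)/dₒ, hence dₒ = f·(1 + 1/m).
dₒ = 66.19 × (1 + 1/3.233) = 66.19 × 1.30931 ≈ 86.663 mm.

86.66 mm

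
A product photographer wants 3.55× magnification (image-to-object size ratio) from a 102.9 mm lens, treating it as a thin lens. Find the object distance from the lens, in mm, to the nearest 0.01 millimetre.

131.89 mm

With m = dᵢ/dₒ and 1/f = 1/dₒ + 1/dᵢ, substituting dᵢ = m·dₒ gives 1/f = (1 + 1/m)/dₒ, hence dₒ = f·(1 + 1/m).
dₒ = 102.9 × (1 + 1/3.55) = 102.9 × 1.28169 ≈ 131.886 mm.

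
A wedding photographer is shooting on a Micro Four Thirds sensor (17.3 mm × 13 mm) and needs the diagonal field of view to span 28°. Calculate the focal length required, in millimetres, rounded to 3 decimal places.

Sensor diagonal = √(17.3² + 13²) = √468.2900 ≈ 21.6400 mm.
From α = 2·arctan(d/2f) we get f = d / (2·tan(α/2)).
With d = 21.6400 mm and α/2 = 14°, tan(α/2) ≈ 0.24933, so f ≈ 21.6400 / 0.49866 ≈ 43.3967 mm.

43.397 mm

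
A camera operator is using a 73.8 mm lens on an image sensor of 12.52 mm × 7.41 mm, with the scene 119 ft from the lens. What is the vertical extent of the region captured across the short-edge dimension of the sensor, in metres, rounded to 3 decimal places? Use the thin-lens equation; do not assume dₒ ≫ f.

3.634 m

dₒ: 119 ft × 304.8 mm/ft = 36271.20 mm.
Similar triangles through the lens centre give W/dₒ = h/dᵢ; with 1/f = 1/dₒ + 1/dᵢ this gives W = h·(dₒ − f)/f.
W = 7.41 mm × (36271.2 − 73.8) / 73.8 = 7.41 × 490.4797 ≈ 3634.454 mm = 3.63445 m.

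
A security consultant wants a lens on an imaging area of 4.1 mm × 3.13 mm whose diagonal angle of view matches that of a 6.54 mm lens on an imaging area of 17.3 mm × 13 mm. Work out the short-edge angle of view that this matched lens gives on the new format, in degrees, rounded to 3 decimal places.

Sensor diagonal = √(17.3² + 13²) = √468.2900 ≈ 21.6400 mm.
Sensor diagonal = √(4.1² + 3.13²) = √26.6069 ≈ 5.1582 mm.
Equal diagonal AOV ⇒ f₂ = f₁ · 5.1582/21.6400 = 6.54 × 0.23836 ≈ 1.5589 mm.
Short-edge AOV on the new format = 2·arctan(3.13 / (2 × 1.5589)) = 2·arctan(1.00391) ≈ 90.2239°.

90.224°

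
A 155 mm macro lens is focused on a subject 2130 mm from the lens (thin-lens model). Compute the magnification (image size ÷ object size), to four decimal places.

Thin lens: 1/f = 1/dₒ + 1/dᵢ → 1/dᵢ = 1/155 − 1/2130 = 0.0059821 mm⁻¹, so dᵢ ≈ 167.1646 mm.
Magnification m = dᵢ/dₒ = 167.1646/2130 ≈ 0.07848.

0.0785×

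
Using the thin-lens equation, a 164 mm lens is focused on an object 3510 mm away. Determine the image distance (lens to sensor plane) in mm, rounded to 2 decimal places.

172.04 mm

1/dᵢ = 1/f − 1/dₒ = 1/164 − 1/3510 = 0.0058127 mm⁻¹.
dᵢ = 1/0.0058127 ≈ 172.0383 mm.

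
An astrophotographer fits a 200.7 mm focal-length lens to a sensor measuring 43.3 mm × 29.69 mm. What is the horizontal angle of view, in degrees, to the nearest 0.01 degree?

12.31°

Angle of view α = 2·arctan(w/2f) with w = 43.3 mm and f = 200.7 mm.
w/2f = 0.10787; arctan(0.10787) ≈ 6.1568°, so α ≈ 12.3137°.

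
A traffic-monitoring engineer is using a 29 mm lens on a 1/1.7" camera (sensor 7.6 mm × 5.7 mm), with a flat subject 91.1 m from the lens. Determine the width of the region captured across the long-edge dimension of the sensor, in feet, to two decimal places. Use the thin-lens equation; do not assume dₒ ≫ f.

dₒ: 91.1 m = 91100 mm.
Similar triangles through the lens centre give W/dₒ = w/dᵢ; with 1/f = 1/dₒ + 1/dᵢ this gives W = w·(dₒ − f)/f.
W = 7.6 mm × (91100 − 29) / 29 = 7.6 × 3140.3793 ≈ 23866.883 mm = 23866.883/304.8 ft = 78.3034 ft.

78.30 ft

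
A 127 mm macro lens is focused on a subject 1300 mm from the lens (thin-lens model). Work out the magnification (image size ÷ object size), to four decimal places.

Thin lens: 1/f = 1/dₒ + 1/dᵢ → 1/dᵢ = 1/127 − 1/1300 = 0.0071048 mm⁻¹, so dᵢ ≈ 140.7502 mm.
Magnification m = dᵢ/dₒ = 140.7502/1300 ≈ 0.10827.

0.1083×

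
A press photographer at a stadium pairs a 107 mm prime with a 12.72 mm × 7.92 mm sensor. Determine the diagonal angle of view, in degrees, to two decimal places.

8.01°

Sensor diagonal = √(12.72² + 7.92²) = √224.5248 ≈ 14.9842 mm.
Angle of view α = 2·arctan(d/2f) with d = 14.9842 mm and f = 107 mm.
d/2f = 0.07002; arctan(0.07002) ≈ 4.0053°, so α ≈ 8.0106°.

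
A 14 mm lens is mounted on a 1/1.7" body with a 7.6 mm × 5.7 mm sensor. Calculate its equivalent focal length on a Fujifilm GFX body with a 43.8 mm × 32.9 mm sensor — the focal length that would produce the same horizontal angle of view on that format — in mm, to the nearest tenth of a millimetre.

Equal angle of view means equal width/f ratio, so f₂ = f₁ · (width₂/width₁) = 14 × 43.8/7.6.
f₂ = 14 × 5.76316 ≈ 80.684 mm.

80.7 mm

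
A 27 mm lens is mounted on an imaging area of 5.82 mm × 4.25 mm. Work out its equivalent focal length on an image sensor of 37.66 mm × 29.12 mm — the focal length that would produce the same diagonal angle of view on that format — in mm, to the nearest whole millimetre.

178 mm

Sensor diagonal = √(5.82² + 4.25²) = √51.9349 ≈ 7.2066 mm.
Sensor diagonal = √(37.66² + 29.12²) = √2266.2500 ≈ 47.6051 mm.
Equal angle of view means equal diagonal/f ratio, so f₂ = f₁ · (diagonal₂/diagonal₁) = 27 × 47.6051/7.2066.
f₂ = 27 × 6.60578 ≈ 178.356 mm.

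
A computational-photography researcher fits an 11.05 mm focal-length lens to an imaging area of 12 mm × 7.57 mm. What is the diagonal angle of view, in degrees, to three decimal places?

65.401°

Sensor diagonal = √(12² + 7.57²) = √201.3049 ≈ 14.1882 mm.
Angle of view α = 2·arctan(d/2f) with d = 14.1882 mm and f = 11.05 mm.
d/2f = 0.64200; arctan(0.64200) ≈ 32.7005°, so α ≈ 65.4009°.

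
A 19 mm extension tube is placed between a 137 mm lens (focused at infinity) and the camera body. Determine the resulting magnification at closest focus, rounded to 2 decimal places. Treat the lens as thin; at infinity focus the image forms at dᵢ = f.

The tube moves the image plane from f to f + e, so dᵢ = 137 + 19 = 156 mm. Focus is achieved when 1/f = 1/dₒ + 1/dᵢ, giving dₒ = 1/(1/f − 1/(f+e)).
Magnification m = dᵢ/dₒ = (f+e)·(1/f − 1/(f+e)) = e/f = 19/137 ≈ 0.1387.

0.14×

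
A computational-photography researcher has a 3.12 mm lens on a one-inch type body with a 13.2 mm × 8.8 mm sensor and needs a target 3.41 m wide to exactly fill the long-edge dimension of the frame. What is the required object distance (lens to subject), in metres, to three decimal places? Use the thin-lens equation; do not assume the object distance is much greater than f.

0.809 m

W: 3.41 m = 3410 mm.
Magnification m = w/W = dᵢ/dₒ; combined with 1/f = 1/dₒ + 1/dᵢ this gives dₒ = f·(1 + W/w).
dₒ = 3.12 mm × (1 + 3410/13.2) = 3.12 × 259.3333 ≈ 809.120 mm = 0.80912 m.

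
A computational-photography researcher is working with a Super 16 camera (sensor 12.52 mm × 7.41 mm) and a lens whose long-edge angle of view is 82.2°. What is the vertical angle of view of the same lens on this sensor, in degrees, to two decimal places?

54.62°

From the long-edge AOV: f = 12.52 / (2·tan(41.1°)) = 12.52 / 1.74471 ≈ 7.1760 mm.
Vertical AOV = 2·arctan(7.41 / (2 × 7.1760)) = 2·arctan(0.51631) ≈ 54.6152°.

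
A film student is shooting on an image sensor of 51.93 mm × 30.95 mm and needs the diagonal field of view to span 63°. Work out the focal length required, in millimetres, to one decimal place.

Sensor diagonal = √(51.93² + 30.95²) = √3654.6274 ≈ 60.4535 mm.
From α = 2·arctan(d/2f) we get f = d / (2·tan(α/2)).
With d = 60.4535 mm and α/2 = 31.5°, tan(α/2) ≈ 0.61280, so f ≈ 60.4535 / 1.22560 ≈ 49.3256 mm.

49.3 mm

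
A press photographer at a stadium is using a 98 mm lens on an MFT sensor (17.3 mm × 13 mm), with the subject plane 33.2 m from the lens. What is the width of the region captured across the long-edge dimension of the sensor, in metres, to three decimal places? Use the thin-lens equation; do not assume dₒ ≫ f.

5.844 m

dₒ: 33.2 m = 33200 mm.
Similar triangles through the lens centre give W/dₒ = w/dᵢ; with 1/f = 1/dₒ + 1/dᵢ this gives W = w·(dₒ − f)/f.
W = 17.3 mm × (33200 − 98) / 98 = 17.3 × 337.7755 ≈ 5843.516 mm = 5.84352 m.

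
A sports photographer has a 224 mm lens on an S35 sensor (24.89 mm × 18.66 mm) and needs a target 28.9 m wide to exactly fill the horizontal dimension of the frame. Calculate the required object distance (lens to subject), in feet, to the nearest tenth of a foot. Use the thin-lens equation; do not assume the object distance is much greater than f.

854.0 ft

W: 28.9 m = 28900 mm.
Magnification m = w/W = dᵢ/dₒ; combined with 1/f = 1/dₒ + 1/dᵢ this gives dₒ = f·(1 + W/w).
dₒ = 224 mm × (1 + 28900/24.89) = 224 × 1162.1089 ≈ 260312.389 mm = 260312.389/304.8 ft = 854.043 ft.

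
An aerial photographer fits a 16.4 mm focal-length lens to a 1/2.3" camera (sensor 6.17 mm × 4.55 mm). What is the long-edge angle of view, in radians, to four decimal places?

0.3719 rad

Angle of view α = 2·arctan(w/2f) with w = 6.17 mm and f = 16.4 mm.
w/2f = 0.18811; arctan(0.18811) ≈ 0.1859 rad, so α ≈ 0.3719 rad.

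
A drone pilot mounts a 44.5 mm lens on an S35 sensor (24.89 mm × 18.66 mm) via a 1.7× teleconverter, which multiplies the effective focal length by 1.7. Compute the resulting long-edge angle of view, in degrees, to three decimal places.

18.684°

Effective focal length f = 44.5 × 1.7 = 75.65 mm.
α = 2·arctan(24.89 / (2 × 75.65)) = 2·arctan(0.16451) ≈ 18.6838°.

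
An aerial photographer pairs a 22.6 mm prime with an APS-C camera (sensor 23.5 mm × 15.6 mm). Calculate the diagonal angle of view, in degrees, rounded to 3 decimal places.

63.932°

Sensor diagonal = √(23.5² + 15.6²) = √795.6100 ≈ 28.2066 mm.
Angle of view α = 2·arctan(d/2f) with d = 28.2066 mm and f = 22.6 mm.
d/2f = 0.62404; arctan(0.62404) ≈ 31.9658°, so α ≈ 63.9315°.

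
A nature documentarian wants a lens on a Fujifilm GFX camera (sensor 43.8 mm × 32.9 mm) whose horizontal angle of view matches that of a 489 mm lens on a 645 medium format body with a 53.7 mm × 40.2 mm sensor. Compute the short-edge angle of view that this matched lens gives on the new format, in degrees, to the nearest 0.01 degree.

4.72°

Equal horizontal AOV ⇒ f₂ = f₁ · 43.8/53.7 = 489 × 0.81564 ≈ 398.8492 mm.
Short-edge AOV on the new format = 2·arctan(32.9 / (2 × 398.8492)) = 2·arctan(0.04124) ≈ 4.7235°.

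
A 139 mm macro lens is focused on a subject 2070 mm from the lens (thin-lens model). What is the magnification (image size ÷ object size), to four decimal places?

0.0720×

Thin lens: 1/f = 1/dₒ + 1/dᵢ → 1/dᵢ = 1/139 − 1/2070 = 0.0067112 mm⁻¹, so dᵢ ≈ 149.0057 mm.
Magnification m = dᵢ/dₒ = 149.0057/2070 ≈ 0.07198.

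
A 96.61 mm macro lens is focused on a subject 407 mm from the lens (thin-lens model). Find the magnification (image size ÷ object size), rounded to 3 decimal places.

Thin lens: 1/f = 1/dₒ + 1/dᵢ → 1/dᵢ = 1/96.61 − 1/407 = 0.0078939 mm⁻¹, so dᵢ ≈ 126.6802 mm.
Magnification m = dᵢ/dₒ = 126.6802/407 ≈ 0.31125.

0.311×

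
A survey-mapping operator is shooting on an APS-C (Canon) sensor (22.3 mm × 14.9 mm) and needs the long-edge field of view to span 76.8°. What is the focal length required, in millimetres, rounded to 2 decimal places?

14.07 mm

From α = 2·arctan(w/2f) we get f = w / (2·tan(α/2)).
With w = 22.3 mm and α/2 = 38.4°, tan(α/2) ≈ 0.79259, so f ≈ 22.3 / 1.58518 ≈ 14.0678 mm.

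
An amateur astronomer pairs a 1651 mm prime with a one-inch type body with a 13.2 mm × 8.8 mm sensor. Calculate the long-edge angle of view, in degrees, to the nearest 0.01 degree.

0.46°

Angle of view α = 2·arctan(w/2f) with w = 13.2 mm and f = 1651 mm.
w/2f = 0.00400; arctan(0.00400) ≈ 0.2290°, so α ≈ 0.4581°.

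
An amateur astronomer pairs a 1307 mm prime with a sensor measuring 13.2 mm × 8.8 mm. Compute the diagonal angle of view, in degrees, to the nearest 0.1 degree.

Sensor diagonal = √(13.2² + 8.8²) = √251.6800 ≈ 15.8644 mm.
Angle of view α = 2·arctan(d/2f) with d = 15.8644 mm and f = 1307 mm.
d/2f = 0.00607; arctan(0.00607) ≈ 0.3477°, so α ≈ 0.6955°.

0.7°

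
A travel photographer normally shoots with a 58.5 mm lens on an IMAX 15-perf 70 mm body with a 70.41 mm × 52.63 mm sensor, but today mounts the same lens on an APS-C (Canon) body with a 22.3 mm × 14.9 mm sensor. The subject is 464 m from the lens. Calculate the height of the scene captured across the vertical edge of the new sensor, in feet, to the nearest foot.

388 ft

The focal length stays 58.5 mm; the relevant sensor dimension is now h = 14.9 mm. Object distance dₒ = 464 m = 464000 mm.
Thin-lens field height W = h·(dₒ − f)/f = 14.9 × (464000 − 58.5)/58.5 ≈ 118166.297 mm = 118166.297/304.8 ft = 387.685 ft.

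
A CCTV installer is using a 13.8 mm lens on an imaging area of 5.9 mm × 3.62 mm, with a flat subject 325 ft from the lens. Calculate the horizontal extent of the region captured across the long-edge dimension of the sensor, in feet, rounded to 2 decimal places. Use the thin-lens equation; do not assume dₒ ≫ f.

138.93 ft

dₒ: 325 ft × 304.8 mm/ft = 99060.00 mm.
Similar triangles through the lens centre give W/dₒ = w/dᵢ; with 1/f = 1/dₒ + 1/dᵢ this gives W = w·(dₒ − f)/f.
W = 5.9 mm × (99060 − 13.8) / 13.8 = 5.9 × 7177.2606 ≈ 42345.838 mm = 42345.838/304.8 ft = 138.93 ft.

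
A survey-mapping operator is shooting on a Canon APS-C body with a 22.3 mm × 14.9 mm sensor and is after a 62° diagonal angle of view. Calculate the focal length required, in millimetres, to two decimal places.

22.32 mm

Sensor diagonal = √(22.3² + 14.9²) = √719.3000 ≈ 26.8198 mm.
From α = 2·arctan(d/2f) we get f = d / (2·tan(α/2)).
With d = 26.8198 mm and α/2 = 31°, tan(α/2) ≈ 0.60086, so f ≈ 26.8198 / 1.20172 ≈ 22.3178 mm.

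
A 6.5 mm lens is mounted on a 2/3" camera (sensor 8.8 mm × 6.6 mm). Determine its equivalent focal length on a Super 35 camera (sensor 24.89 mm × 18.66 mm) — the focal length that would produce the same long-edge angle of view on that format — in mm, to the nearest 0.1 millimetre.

Equal angle of view means equal width/f ratio, so f₂ = f₁ · (width₂/width₁) = 6.5 × 24.89/8.8.
f₂ = 6.5 × 2.82841 ≈ 18.385 mm.

18.4 mm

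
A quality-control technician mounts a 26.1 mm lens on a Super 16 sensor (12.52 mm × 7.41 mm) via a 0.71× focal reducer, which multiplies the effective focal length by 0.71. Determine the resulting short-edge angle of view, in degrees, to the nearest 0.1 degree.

22.6°

Effective focal length f = 26.1 × 0.71 = 18.531 mm.
α = 2·arctan(7.41 / (2 × 18.531)) = 2·arctan(0.19994) ≈ 22.6127°.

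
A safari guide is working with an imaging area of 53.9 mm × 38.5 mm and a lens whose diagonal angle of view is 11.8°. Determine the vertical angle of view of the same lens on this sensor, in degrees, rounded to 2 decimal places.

Sensor diagonal = √(53.9² + 38.5²) = √4387.4600 ≈ 66.2379 mm.
From the diagonal AOV: f = 66.2379 / (2·tan(5.9°)) = 66.2379 / 0.20668 ≈ 320.4855 mm.
Vertical AOV = 2·arctan(38.5 / (2 × 320.4855)) = 2·arctan(0.06007) ≈ 6.8747°.

6.87°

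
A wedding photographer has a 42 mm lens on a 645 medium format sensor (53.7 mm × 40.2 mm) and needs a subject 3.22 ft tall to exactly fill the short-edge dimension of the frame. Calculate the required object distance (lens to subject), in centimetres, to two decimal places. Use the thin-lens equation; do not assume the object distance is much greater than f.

W: 3.22 ft × 304.8 mm/ft = 981.46 mm.
Magnification m = h/W = dᵢ/dₒ; combined with 1/f = 1/dₒ + 1/dᵢ this gives dₒ = f·(1 + W/h).
dₒ = 42 mm × (1 + 981.456/40.2) = 42 × 25.4143 ≈ 1067.402 mm = 106.74 cm.

106.74 cm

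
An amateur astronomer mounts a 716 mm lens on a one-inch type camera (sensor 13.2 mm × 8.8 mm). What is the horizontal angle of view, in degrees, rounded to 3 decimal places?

1.056°

Angle of view α = 2·arctan(w/2f) with w = 13.2 mm and f = 716 mm.
w/2f = 0.00922; arctan(0.00922) ≈ 0.5281°, so α ≈ 1.0563°.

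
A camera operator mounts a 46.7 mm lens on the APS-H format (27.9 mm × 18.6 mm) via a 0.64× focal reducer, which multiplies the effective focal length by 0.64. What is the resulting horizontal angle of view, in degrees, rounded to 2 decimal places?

50.04°

Effective focal length f = 46.7 × 0.64 = 29.888 mm.
α = 2·arctan(27.9 / (2 × 29.888)) = 2·arctan(0.46674) ≈ 50.0409°.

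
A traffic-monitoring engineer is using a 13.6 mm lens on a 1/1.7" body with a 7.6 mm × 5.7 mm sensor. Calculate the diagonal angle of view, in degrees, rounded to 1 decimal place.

38.5°

Sensor diagonal = √(7.6² + 5.7²) = √90.2500 ≈ 9.5000 mm.
Angle of view α = 2·arctan(d/2f) with d = 9.5000 mm and f = 13.6 mm.
d/2f = 0.34926; arctan(0.34926) ≈ 19.2525°, so α ≈ 38.5050°.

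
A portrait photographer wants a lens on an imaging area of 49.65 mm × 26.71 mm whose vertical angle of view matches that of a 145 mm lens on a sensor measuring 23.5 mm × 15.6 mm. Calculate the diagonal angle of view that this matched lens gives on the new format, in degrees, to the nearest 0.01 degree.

Equal vertical AOV ⇒ f₂ = f₁ · 26.71/15.6 = 145 × 1.71218 ≈ 248.2660 mm.
Sensor diagonal = √(49.65² + 26.71²) = √3178.5466 ≈ 56.3786 mm.
Diagonal AOV on the new format = 2·arctan(56.3786 / (2 × 248.2660)) = 2·arctan(0.11354) ≈ 12.9558°.

12.96°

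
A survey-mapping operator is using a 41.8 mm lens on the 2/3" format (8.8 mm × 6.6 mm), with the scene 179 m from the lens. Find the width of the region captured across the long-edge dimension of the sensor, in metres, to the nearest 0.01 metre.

dₒ: 179 m = 179000 mm.
Similar triangles through the lens centre give W/dₒ = w/dᵢ; with 1/f = 1/dₒ + 1/dᵢ this gives W = w·(dₒ − f)/f.
W = 8.8 mm × (179000 − 41.8) / 41.8 = 8.8 × 4281.2967 ≈ 37675.411 mm = 37.6754 m.

37.68 m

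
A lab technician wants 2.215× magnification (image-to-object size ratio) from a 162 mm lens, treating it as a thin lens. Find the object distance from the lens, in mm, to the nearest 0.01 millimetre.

235.14 mm

With m = dᵢ/dₒ and 1/f = 1/dₒ + 1/dᵢ, substituting dᵢ = m·dₒ gives 1/f = (1 + 1/m)/dₒ, hence dₒ = f·(1 + 1/m).
dₒ = 162 × (1 + 1/2.215) = 162 × 1.45147 ≈ 235.138 mm.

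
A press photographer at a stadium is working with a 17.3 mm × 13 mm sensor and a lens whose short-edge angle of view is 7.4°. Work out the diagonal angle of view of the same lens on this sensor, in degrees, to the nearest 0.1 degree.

From the short-edge AOV: f = 13 / (2·tan(3.7°)) = 13 / 0.12933 ≈ 100.5148 mm.
Sensor diagonal = √(17.3² + 13²) = √468.2900 ≈ 21.6400 mm.
Diagonal AOV = 2·arctan(21.6400 / (2 × 100.5148)) = 2·arctan(0.10765) ≈ 12.2880°.

12.3°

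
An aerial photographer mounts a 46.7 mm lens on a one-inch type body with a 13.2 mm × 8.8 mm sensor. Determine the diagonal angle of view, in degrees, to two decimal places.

Sensor diagonal = √(13.2² + 8.8²) = √251.6800 ≈ 15.8644 mm.
Angle of view α = 2·arctan(d/2f) with d = 15.8644 mm and f = 46.7 mm.
d/2f = 0.16985; arctan(0.16985) ≈ 9.6400°, so α ≈ 19.2799°.

19.28°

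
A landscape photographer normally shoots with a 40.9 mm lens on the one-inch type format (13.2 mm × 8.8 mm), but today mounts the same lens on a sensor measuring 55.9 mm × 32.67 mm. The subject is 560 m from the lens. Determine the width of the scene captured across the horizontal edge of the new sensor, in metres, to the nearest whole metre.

The focal length stays 40.9 mm; the relevant sensor dimension is now w = 55.9 mm. Object distance dₒ = 560 m = 560000 mm.
Thin-lens field width W = w·(dₒ − f)/f = 55.9 × (560000 − 40.9)/40.9 ≈ 765323.073 mm = 765.323 m.

765 m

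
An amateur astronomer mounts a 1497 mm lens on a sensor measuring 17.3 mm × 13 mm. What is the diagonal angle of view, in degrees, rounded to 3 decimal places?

0.828°

Sensor diagonal = √(17.3² + 13²) = √468.2900 ≈ 21.6400 mm.
Angle of view α = 2·arctan(d/2f) with d = 21.6400 mm and f = 1497 mm.
d/2f = 0.00723; arctan(0.00723) ≈ 0.4141°, so α ≈ 0.8282°.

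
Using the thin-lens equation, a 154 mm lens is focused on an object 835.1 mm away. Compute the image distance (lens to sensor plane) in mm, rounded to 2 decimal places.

1/dᵢ = 1/f − 1/dₒ = 1/154 − 1/835.1 = 0.0052960 mm⁻¹.
dᵢ = 1/0.0052960 ≈ 188.8201 mm.

188.82 mm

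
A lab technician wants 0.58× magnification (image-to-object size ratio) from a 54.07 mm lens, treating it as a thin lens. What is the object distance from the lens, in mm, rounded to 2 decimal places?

147.29 mm

With m = dᵢ/dₒ and 1/f = 1/dₒ + 1/dᵢ, substituting dᵢ = m·dₒ gives 1/f = (1 + 1/m)/dₒ, hence dₒ = f·(1 + 1/m).
dₒ = 54.07 × (1 + 1/0.58) = 54.07 × 2.72414 ≈ 147.294 mm.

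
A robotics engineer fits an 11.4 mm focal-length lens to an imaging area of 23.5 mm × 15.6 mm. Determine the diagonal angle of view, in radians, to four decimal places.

1.7820 rad

Sensor diagonal = √(23.5² + 15.6²) = √795.6100 ≈ 28.2066 mm.
Angle of view α = 2·arctan(d/2f) with d = 28.2066 mm and f = 11.4 mm.
d/2f = 1.23713; arctan(1.23713) ≈ 0.8910 rad, so α ≈ 1.7820 rad.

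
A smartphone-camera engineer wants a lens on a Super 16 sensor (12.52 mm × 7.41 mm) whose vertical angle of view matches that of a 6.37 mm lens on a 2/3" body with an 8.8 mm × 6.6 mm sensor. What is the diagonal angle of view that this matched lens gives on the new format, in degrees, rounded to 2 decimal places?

Equal vertical AOV ⇒ f₂ = f₁ · 7.41/6.6 = 6.37 × 1.12273 ≈ 7.1518 mm.
Sensor diagonal = √(12.52² + 7.41²) = √211.6585 ≈ 14.5485 mm.
Diagonal AOV on the new format = 2·arctan(14.5485 / (2 × 7.1518)) = 2·arctan(1.01712) ≈ 90.9728°.

90.97°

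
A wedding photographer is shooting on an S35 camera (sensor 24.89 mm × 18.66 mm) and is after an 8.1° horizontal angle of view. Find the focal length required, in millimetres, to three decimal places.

175.767 mm

From α = 2·arctan(w/2f) we get f = w / (2·tan(α/2)).
With w = 24.89 mm and α/2 = 4.05°, tan(α/2) ≈ 0.07080, so f ≈ 24.89 / 0.14161 ≈ 175.7674 mm.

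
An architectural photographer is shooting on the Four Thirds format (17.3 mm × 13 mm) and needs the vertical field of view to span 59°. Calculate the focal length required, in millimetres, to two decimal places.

11.49 mm

From α = 2·arctan(h/2f) we get f = h / (2·tan(α/2)).
With h = 13 mm and α/2 = 29.5°, tan(α/2) ≈ 0.56577, so f ≈ 13 / 1.13155 ≈ 11.4887 mm.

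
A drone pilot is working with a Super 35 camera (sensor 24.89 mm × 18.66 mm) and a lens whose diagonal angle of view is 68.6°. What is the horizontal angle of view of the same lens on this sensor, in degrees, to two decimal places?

Sensor diagonal = √(24.89² + 18.66²) = √967.7077 ≈ 31.1080 mm.
From the diagonal AOV: f = 31.1080 / (2·tan(34.3°)) = 31.1080 / 1.36431 ≈ 22.8013 mm.
Horizontal AOV = 2·arctan(24.89 / (2 × 22.8013)) = 2·arctan(0.54580) ≈ 57.2516°.

57.25°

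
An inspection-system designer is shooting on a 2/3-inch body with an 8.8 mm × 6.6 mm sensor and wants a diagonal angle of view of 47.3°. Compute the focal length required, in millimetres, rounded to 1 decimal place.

12.6 mm

Sensor diagonal = √(8.8² + 6.6²) = √121.0000 ≈ 11.0000 mm.
From α = 2·arctan(d/2f) we get f = d / (2·tan(α/2)).
With d = 11.0000 mm and α/2 = 23.65°, tan(α/2) ≈ 0.43793, so f ≈ 11.0000 / 0.87586 ≈ 12.5591 mm.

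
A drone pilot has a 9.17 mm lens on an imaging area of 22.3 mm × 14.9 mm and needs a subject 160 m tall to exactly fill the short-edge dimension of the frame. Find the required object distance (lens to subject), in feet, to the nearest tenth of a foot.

W: 160 m = 160000 mm.
Magnification m = h/W = dᵢ/dₒ; combined with 1/f = 1/dₒ + 1/dᵢ this gives dₒ = f·(1 + W/h).
dₒ = 9.17 mm × (1 + 160000/14.9) = 9.17 × 10739.2550 ≈ 98478.969 mm = 98478.969/304.8 ft = 323.094 ft.

323.1 ft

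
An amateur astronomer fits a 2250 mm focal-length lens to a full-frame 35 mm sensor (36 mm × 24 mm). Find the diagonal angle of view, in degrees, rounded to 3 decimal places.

Sensor diagonal = √(36² + 24²) = √1872.0000 ≈ 43.2666 mm.
Angle of view α = 2·arctan(d/2f) with d = 43.2666 mm and f = 2250 mm.
d/2f = 0.00961; arctan(0.00961) ≈ 0.5509°, so α ≈ 1.1017°.

1.102°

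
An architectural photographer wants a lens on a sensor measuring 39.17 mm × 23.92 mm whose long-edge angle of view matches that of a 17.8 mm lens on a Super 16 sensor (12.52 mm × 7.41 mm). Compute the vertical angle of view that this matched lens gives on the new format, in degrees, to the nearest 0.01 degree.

Equal long-edge AOV ⇒ f₂ = f₁ · 39.17/12.52 = 17.8 × 3.12859 ≈ 55.6890 mm.
Vertical AOV on the new format = 2·arctan(23.92 / (2 × 55.6890)) = 2·arctan(0.21476) ≈ 24.2419°.

24.24°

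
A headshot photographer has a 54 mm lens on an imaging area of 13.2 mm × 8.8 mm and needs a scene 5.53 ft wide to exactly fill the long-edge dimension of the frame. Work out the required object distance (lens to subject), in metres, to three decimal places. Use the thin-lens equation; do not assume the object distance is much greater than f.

W: 5.53 ft × 304.8 mm/ft = 1685.54 mm.
Magnification m = w/W = dᵢ/dₒ; combined with 1/f = 1/dₒ + 1/dᵢ this gives dₒ = f·(1 + W/w).
dₒ = 54 mm × (1 + 1685.54/13.2) = 54 × 128.6927 ≈ 6949.407 mm = 6.94941 m.

6.949 m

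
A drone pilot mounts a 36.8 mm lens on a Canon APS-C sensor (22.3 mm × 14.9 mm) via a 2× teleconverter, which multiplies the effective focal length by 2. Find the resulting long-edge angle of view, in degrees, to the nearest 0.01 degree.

17.23°

Effective focal length f = 36.8 × 2 = 73.6 mm.
α = 2·arctan(22.3 / (2 × 73.6)) = 2·arctan(0.15149) ≈ 17.2290°.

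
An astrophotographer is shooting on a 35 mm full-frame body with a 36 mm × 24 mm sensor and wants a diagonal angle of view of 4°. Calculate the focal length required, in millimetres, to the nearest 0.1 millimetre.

619.5 mm

Sensor diagonal = √(36² + 24²) = √1872.0000 ≈ 43.2666 mm.
From α = 2·arctan(d/2f) we get f = d / (2·tan(α/2)).
With d = 43.2666 mm and α/2 = 2°, tan(α/2) ≈ 0.03492, so f ≈ 43.2666 / 0.06984 ≈ 619.4969 mm.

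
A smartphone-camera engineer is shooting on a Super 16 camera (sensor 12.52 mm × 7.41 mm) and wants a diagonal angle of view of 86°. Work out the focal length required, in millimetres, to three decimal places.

Sensor diagonal = √(12.52² + 7.41²) = √211.6585 ≈ 14.5485 mm.
From α = 2·arctan(d/2f) we get f = d / (2·tan(α/2)).
With d = 14.5485 mm and α/2 = 43°, tan(α/2) ≈ 0.93252, so f ≈ 14.5485 / 1.86503 ≈ 7.8007 mm.

7.801 mm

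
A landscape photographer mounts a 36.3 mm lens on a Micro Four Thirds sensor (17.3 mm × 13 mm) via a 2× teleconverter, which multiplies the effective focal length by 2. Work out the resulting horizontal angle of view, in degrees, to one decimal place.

13.6°

Effective focal length f = 36.3 × 2 = 72.6 mm.
α = 2·arctan(17.3 / (2 × 72.6)) = 2·arctan(0.11915) ≈ 13.5891°.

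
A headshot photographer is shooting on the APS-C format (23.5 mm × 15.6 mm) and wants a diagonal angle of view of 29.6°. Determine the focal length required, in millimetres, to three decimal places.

53.379 mm

Sensor diagonal = √(23.5² + 15.6²) = √795.6100 ≈ 28.2066 mm.
From α = 2·arctan(d/2f) we get f = d / (2·tan(α/2)).
With d = 28.2066 mm and α/2 = 14.8°, tan(α/2) ≈ 0.26421, so f ≈ 28.2066 / 0.52842 ≈ 53.3788 mm.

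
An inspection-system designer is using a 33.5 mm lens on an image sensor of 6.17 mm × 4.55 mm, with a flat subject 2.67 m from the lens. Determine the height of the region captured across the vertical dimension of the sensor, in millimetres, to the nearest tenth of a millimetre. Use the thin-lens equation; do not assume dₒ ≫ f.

358.1 mm

dₒ: 2.67 m = 2670 mm.
Similar triangles through the lens centre give W/dₒ = h/dᵢ; with 1/f = 1/dₒ + 1/dᵢ this gives W = h·(dₒ − f)/f.
W = 4.55 mm × (2670 − 33.5) / 33.5 = 4.55 × 78.7015 ≈ 358.092 mm.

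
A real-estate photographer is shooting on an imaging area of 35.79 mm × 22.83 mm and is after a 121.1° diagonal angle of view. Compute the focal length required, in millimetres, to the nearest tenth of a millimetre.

Sensor diagonal = √(35.79² + 22.83²) = √1802.1330 ≈ 42.4515 mm.
From α = 2·arctan(d/2f) we get f = d / (2·tan(α/2)).
With d = 42.4515 mm and α/2 = 60.55°, tan(α/2) ≈ 1.77110, so f ≈ 42.4515 / 3.54220 ≈ 11.9845 mm.

12.0 mm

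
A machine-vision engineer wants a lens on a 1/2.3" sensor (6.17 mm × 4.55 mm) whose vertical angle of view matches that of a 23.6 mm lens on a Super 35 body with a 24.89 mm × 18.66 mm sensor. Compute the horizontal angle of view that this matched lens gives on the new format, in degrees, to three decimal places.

Equal vertical AOV ⇒ f₂ = f₁ · 4.55/18.66 = 23.6 × 0.24384 ≈ 5.7546 mm.
Horizontal AOV on the new format = 2·arctan(6.17 / (2 × 5.7546)) = 2·arctan(0.53610) ≈ 56.3913°.

56.391°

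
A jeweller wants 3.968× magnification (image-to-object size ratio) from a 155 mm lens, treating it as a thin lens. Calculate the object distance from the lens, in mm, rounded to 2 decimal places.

194.06 mm

With m = dᵢ/dₒ and 1/f = 1/dₒ + 1/dᵢ, substituting dᵢ = m·dₒ gives 1/f = (1 + 1/m)/dₒ, hence dₒ = f·(1 + 1/m).
dₒ = 155 × (1 + 1/3.968) = 155 × 1.25202 ≈ 194.062 mm.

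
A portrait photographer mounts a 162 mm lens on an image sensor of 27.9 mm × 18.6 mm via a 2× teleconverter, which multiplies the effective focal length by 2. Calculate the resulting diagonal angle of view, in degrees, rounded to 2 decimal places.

5.92°

Effective focal length f = 162 × 2 = 324 mm.
Sensor diagonal = √(27.9² + 18.6²) = √1124.3700 ≈ 33.5316 mm.
α = 2·arctan(33.532 / (2 × 324)) = 2·arctan(0.05175) ≈ 5.9244°.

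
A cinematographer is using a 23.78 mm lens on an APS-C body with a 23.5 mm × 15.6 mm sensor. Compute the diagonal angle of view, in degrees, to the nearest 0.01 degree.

61.34°

Sensor diagonal = √(23.5² + 15.6²) = √795.6100 ≈ 28.2066 mm.
Angle of view α = 2·arctan(d/2f) with d = 28.2066 mm and f = 23.78 mm.
d/2f = 0.59307; arctan(0.59307) ≈ 30.6710°, so α ≈ 61.3421°.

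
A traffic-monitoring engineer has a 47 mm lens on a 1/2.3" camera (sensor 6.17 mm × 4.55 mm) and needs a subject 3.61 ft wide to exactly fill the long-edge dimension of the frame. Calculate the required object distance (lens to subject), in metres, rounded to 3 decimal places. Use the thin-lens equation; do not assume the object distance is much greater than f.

W: 3.61 ft × 304.8 mm/ft = 1100.33 mm.
Magnification m = w/W = dᵢ/dₒ; combined with 1/f = 1/dₒ + 1/dᵢ this gives dₒ = f·(1 + W/w).
dₒ = 47 mm × (1 + 1100.33/6.17) = 47 × 179.3352 ≈ 8428.753 mm = 8.42875 m.

8.429 m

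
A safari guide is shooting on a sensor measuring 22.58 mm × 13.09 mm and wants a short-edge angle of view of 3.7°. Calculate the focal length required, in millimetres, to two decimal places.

202.63 mm

From α = 2·arctan(h/2f) we get f = h / (2·tan(α/2)).
With h = 13.09 mm and α/2 = 1.85°, tan(α/2) ≈ 0.03230, so f ≈ 13.09 / 0.06460 ≈ 202.6327 mm.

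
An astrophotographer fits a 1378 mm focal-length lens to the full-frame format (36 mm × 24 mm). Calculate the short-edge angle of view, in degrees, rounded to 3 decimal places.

Angle of view α = 2·arctan(h/2f) with h = 24 mm and f = 1378 mm.
h/2f = 0.00871; arctan(0.00871) ≈ 0.4989°, so α ≈ 0.9979°.

0.998°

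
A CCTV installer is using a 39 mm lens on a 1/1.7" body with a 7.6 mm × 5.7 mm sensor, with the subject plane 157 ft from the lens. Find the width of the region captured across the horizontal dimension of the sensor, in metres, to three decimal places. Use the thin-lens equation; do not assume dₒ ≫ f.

dₒ: 157 ft × 304.8 mm/ft = 47853.60 mm.
Similar triangles through the lens centre give W/dₒ = w/dᵢ; with 1/f = 1/dₒ + 1/dᵢ this gives W = w·(dₒ − f)/f.
W = 7.6 mm × (47853.6 − 39) / 39 = 7.6 × 1226.0153 ≈ 9317.717 mm = 9.31772 m.

9.318 m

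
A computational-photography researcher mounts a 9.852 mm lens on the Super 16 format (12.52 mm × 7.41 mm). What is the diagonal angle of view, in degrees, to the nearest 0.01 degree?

Sensor diagonal = √(12.52² + 7.41²) = √211.6585 ≈ 14.5485 mm.
Angle of view α = 2·arctan(d/2f) with d = 14.5485 mm and f = 9.852 mm.
d/2f = 0.73835; arctan(0.73835) ≈ 36.4404°, so α ≈ 72.8808°.

72.88°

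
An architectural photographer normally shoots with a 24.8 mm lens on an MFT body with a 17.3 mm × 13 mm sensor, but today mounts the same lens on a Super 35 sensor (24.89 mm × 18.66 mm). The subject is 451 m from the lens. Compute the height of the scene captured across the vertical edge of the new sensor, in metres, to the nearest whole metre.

The focal length stays 24.8 mm; the relevant sensor dimension is now h = 18.66 mm. Object distance dₒ = 451 m = 451000 mm.
Thin-lens field height W = h·(dₒ − f)/f = 18.66 × (451000 − 24.8)/24.8 ≈ 339322.469 mm = 339.322 m.

339 m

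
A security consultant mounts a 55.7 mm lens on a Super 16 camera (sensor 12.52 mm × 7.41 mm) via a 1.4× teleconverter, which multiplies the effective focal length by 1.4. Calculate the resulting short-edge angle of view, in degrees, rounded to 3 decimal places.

Effective focal length f = 55.7 × 1.4 = 77.98 mm.
α = 2·arctan(7.41 / (2 × 77.98)) = 2·arctan(0.04751) ≈ 5.4404°.

5.440°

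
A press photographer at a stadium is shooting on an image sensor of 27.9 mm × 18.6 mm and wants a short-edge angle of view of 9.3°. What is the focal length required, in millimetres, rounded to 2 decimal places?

From α = 2·arctan(h/2f) we get f = h / (2·tan(α/2)).
With h = 18.6 mm and α/2 = 4.65°, tan(α/2) ≈ 0.08134, so f ≈ 18.6 / 0.16267 ≈ 114.3399 mm.

114.34 mm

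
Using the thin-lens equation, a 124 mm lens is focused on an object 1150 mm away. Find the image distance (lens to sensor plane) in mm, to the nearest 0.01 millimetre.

138.99 mm

1/dᵢ = 1/f − 1/dₒ = 1/124 − 1/1150 = 0.0071950 mm⁻¹.
dᵢ = 1/0.0071950 ≈ 138.9864 mm.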